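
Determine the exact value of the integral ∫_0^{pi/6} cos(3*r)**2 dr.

Use the identity cos^2(3*r) = (1 + cos(6*r))/2.
An antiderivative is F(r) = r/2 + sin(6*r)/12.
Then F(pi/6) - F(0) = (pi/12) - (0) = pi/12.

pi/12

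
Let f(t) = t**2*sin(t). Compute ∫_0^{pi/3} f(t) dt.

-1 - pi**2/18 + sqrt(3)*pi/3

Integrate by parts twice (u = t^2, dv = sin(t) dt).
An antiderivative is F(t) = -t**2*cos(t) + 2*t*sin(t) + 2*cos(t).
Then F(pi/3) - F(0) = (-pi**2/18 + 1 + sqrt(3)*pi/3) - (2) = -1 - pi**2/18 + sqrt(3)*pi/3.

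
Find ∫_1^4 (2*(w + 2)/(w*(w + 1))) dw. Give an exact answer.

-2*log(5) + 10*log(2)

Factor the denominator: w**2 + w = (w + 1)w.
Partial fractions: 2*(w + 2)/(w*(w + 1)) = -2/(w + 1) + 4/w.
An antiderivative is F(w) = 4*log(w) - 2*log(w + 1).
Then F(4) - F(1) = (-2*log(5) + 8*log(2)) - (-log(4)) = -2*log(5) + 10*log(2).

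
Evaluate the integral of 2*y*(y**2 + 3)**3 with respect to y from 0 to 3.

Let u = y**2 + 3, so du = 2*y dy. When y = 0, u = 3; when y = 3, u = 12.
The integral becomes ∫ u**3 du from 3 to 12, with antiderivative u**4/4.
Back in y: F(y) = (y**2 + 3)**4/4.
Then F(3) - F(0) = (5184) - (81/4) = 20655/4.

20655/4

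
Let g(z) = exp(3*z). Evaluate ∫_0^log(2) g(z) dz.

7/3

Let u = exp(z), so du = exp(z) dz. When z = 0, u = 1; when z = log(2), u = 2.
The integral becomes ∫ u**2 du from 1 to 2, with antiderivative u**3/3.
Back in z: F(z) = exp(3*z)/3.
Then F(log(2)) - F(0) = (8/3) - (1/3) = 7/3.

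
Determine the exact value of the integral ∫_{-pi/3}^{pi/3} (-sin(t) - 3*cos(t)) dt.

-3*sqrt(3)

An antiderivative is F(t) = -3*sin(t) + cos(t).
Then F(pi/3) - F(-pi/3) = (1/2 - 3*sqrt(3)/2) - (1/2 + 3*sqrt(3)/2) = -3*sqrt(3).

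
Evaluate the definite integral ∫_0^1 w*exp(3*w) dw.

Integrate by parts once (u = w, dv = exp(3*w) dw).
An antiderivative is F(w) = (3*w - 1)*exp(3*w)/9.
Then F(1) - F(0) = (2*exp(3)/9) - (-1/9) = 1/9 + 2*exp(3)/9.

1/9 + 2*exp(3)/9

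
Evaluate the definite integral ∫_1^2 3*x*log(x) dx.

-9/4 + log(64)

Integrate by parts once (u = ln x, dv = 3*x dx).
An antiderivative is F(x) = 3*x**2*(2*log(x) - 1)/4.
Then F(2) - F(1) = (-3 + log(64)) - (-3/4) = -9/4 + log(64).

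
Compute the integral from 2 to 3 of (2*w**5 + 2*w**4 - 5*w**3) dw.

13489/60

By the power rule, an antiderivative is F(w) = w**6/3 + 2*w**5/5 - 5*w**4/4.
Then F(3) - F(2) = (4779/20) - (212/15) = 13489/60.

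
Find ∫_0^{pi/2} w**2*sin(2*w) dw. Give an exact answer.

Integrate by parts twice (u = w^2, dv = sin(2*w) dw).
An antiderivative is F(w) = -w**2*cos(2*w)/2 + w*sin(2*w)/2 + cos(2*w)/4.
Then F(pi/2) - F(0) = (-1/4 + pi**2/8) - (1/4) = -1/2 + pi**2/8.

-1/2 + pi**2/8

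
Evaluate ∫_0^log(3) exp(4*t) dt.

20

Let u = exp(t), so du = exp(t) dt. When t = 0, u = 1; when t = log(3), u = 3.
The integral becomes ∫ u**3 du from 1 to 3, with antiderivative u**4/4.
Back in t: F(t) = exp(4*t)/4.
Then F(log(3)) - F(0) = (81/4) - (1/4) = 20.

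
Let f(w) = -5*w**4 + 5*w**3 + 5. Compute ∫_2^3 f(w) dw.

-499/4

By the power rule, an antiderivative is F(w) = -w**5 + 5*w**4/4 + 5*w.
Then F(3) - F(2) = (-507/4) - (-2) = -499/4.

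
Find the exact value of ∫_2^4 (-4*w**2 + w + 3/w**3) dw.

By the power rule, an antiderivative is F(w) = -4*w**3/3 + w**2/2 - 3/(2*w**2).
Then F(4) - F(2) = (-7433/96) - (-217/24) = -6565/96.

-6565/96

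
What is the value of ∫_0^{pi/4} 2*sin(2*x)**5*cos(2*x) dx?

1/6

Let u = sin(2*x), so du = 2*cos(2*x) dx. When x = 0, u = 0; when x = pi/4, u = 1.
The integral becomes ∫ u**5 du from 0 to 1, with antiderivative u**6/6.
Back in x: F(x) = sin(2*x)**6/6.
Then F(pi/4) - F(0) = (1/6) - (0) = 1/6.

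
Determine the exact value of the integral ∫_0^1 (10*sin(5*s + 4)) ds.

2*cos(4) - 2*cos(9)

Let u = 5*s + 4, so du = 5 ds. When s = 0, u = 4; when s = 1, u = 9.
The integral becomes 2·∫ sin(u) du from 4 to 9, with antiderivative -2*cos(u).
Back in s: F(s) = -2*cos(5*s + 4).
Then F(1) - F(0) = (-2*cos(9)) - (-2*cos(4)) = 2*cos(4) - 2*cos(9).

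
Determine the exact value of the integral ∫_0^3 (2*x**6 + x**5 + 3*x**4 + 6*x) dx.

By the power rule, an antiderivative is F(x) = 2*x**7/7 + x**6/6 + 3*x**5/5 + 3*x**2.
Then F(3) - F(0) = (64341/70) - (0) = 64341/70.

64341/70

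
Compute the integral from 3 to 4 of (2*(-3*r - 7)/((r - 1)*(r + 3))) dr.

-4*log(3) - log(7) + 6*log(2)

Factor the denominator: r**2 + 2*r - 3 = (r + 3)(r - 1).
Partial fractions: 2*(-3*r - 7)/((r - 1)*(r + 3)) = -1/(r + 3) - 5/(r - 1).
An antiderivative is F(r) = -5*log(r - 1) - log(r + 3).
Then F(4) - F(3) = (-5*log(3) - log(7)) - (-6*log(2) - log(3)) = -4*log(3) - log(7) + 6*log(2).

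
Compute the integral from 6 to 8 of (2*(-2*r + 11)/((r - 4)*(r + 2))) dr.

-5*log(5) + 11*log(2)

Factor the denominator: r**2 - 2*r - 8 = (r + 2)(r - 4).
Partial fractions: 2*(-2*r + 11)/((r - 4)*(r + 2)) = -5/(r + 2) + 1/(r - 4).
An antiderivative is F(r) = log(r - 4) - 5*log(r + 2).
Then F(8) - F(6) = (-5*log(5) - 3*log(2)) - (-14*log(2)) = -5*log(5) + 11*log(2).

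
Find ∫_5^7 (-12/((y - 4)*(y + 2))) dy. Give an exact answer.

Factor the denominator: y**2 - 2*y - 8 = (y + 2)(y - 4).
Partial fractions: -12/((y - 4)*(y + 2)) = 2/(y + 2) - 2/(y - 4).
An antiderivative is F(y) = -2*log(y - 4) + 2*log(y + 2).
Then F(7) - F(5) = (log(9)) - (log(49)) = log(9/49).

log(9/49)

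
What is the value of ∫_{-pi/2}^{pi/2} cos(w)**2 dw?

pi/2

Use the identity cos^2(w) = (1 + cos(2*w))/2.
An antiderivative is F(w) = w/2 + sin(2*w)/4.
Then F(pi/2) - F(-pi/2) = (pi/4) - (-pi/4) = pi/2.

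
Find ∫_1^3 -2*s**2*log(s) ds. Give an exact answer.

Integrate by parts once (u = ln s, dv = -2*s**2 ds).
An antiderivative is F(s) = -2*s**3*(3*log(s) - 1)/9.
Then F(3) - F(1) = (6 - 18*log(3)) - (2/9) = 52/9 - 18*log(3).

52/9 - 18*log(3)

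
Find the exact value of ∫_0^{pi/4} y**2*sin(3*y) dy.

-2/27 - sqrt(2)/27 + sqrt(2)*pi/36 + sqrt(2)*pi**2/96

Integrate by parts twice (u = y^2, dv = sin(3*y) dy).
An antiderivative is F(y) = -y**2*cos(3*y)/3 + 2*y*sin(3*y)/9 + 2*cos(3*y)/27.
Then F(pi/4) - F(0) = (sqrt(2)*(-32 + 24*pi + 9*pi**2)/864) - (2/27) = -2/27 - sqrt(2)/27 + sqrt(2)*pi/36 + sqrt(2)*pi**2/96.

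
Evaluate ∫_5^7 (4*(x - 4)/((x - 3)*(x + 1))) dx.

Factor the denominator: x**2 - 2*x - 3 = (x + 1)(x - 3).
Partial fractions: 4*(x - 4)/((x - 3)*(x + 1)) = 5/(x + 1) - 1/(x - 3).
An antiderivative is F(x) = -log(x - 3) + 5*log(x + 1).
Then F(7) - F(5) = (13*log(2)) - (4*log(2) + 5*log(3)) = -5*log(3) + 9*log(2).

-5*log(3) + 9*log(2)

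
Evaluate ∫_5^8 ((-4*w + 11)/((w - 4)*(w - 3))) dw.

-11*log(2) + log(5)

Factor the denominator: w**2 - 7*w + 12 = (w - 3)(w - 4).
Partial fractions: (-4*w + 11)/((w - 4)*(w - 3)) = 1/(w - 3) - 5/(w - 4).
An antiderivative is F(w) = -5*log(w - 4) + log(w - 3).
Then F(8) - F(5) = (-10*log(2) + log(5)) - (log(2)) = -11*log(2) + log(5).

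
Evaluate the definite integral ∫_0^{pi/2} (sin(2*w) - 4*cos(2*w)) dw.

1

An antiderivative is F(w) = -2*sin(2*w) - cos(2*w)/2.
Then F(pi/2) - F(0) = (1/2) - (-1/2) = 1.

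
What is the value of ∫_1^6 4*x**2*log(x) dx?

Integrate by parts once (u = ln x, dv = 4*x**2 dx).
An antiderivative is F(x) = 4*x**3*(3*log(x) - 1)/9.
Then F(6) - F(1) = (-96 + 288*log(2) + 288*log(3)) - (-4/9) = -860/9 + 288*log(2) + 288*log(3).

-860/9 + 288*log(2) + 288*log(3)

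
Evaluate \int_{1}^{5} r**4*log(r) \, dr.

Integrate by parts once (u = ln r, dv = r**4 dr).
An antiderivative is F(r) = r**5*(5*log(r) - 1)/25.
Then F(5) - F(1) = (-125 + 625*log(5)) - (-1/25) = -3124/25 + 625*log(5).

-3124/25 + 625*log(5)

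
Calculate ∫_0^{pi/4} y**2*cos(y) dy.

sqrt(2)*(-32 + pi**2 + 8*pi)/32

Integrate by parts twice (u = y^2, dv = cos(y) dy).
An antiderivative is F(y) = y**2*sin(y) + 2*y*cos(y) - 2*sin(y).
Then F(pi/4) - F(0) = (sqrt(2)*(-32 + pi**2 + 8*pi)/32) - (0) = sqrt(2)*(-32 + pi**2 + 8*pi)/32.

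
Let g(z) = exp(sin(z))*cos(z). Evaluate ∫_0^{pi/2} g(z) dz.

-1 + E

Let u = sin(z), so du = cos(z) dz. When z = 0, u = 0; when z = pi/2, u = 1.
The integral becomes ∫ exp(u) du from 0 to 1, with antiderivative exp(u).
Back in z: F(z) = exp(sin(z)).
Then F(pi/2) - F(0) = (E) - (1) = -1 + E.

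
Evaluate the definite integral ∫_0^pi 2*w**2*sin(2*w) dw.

-pi**2

Integrate by parts twice (u = w^2, dv = 2*sin(2*w) dw).
An antiderivative is F(w) = -w**2*cos(2*w) + w*sin(2*w) + cos(2*w)/2.
Then F(pi) - F(0) = (1/2 - pi**2) - (1/2) = -pi**2.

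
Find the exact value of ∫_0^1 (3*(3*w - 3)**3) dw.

Let u = 3*w - 3, so du = 3 dw. When w = 0, u = -3; when w = 1, u = 0.
The integral becomes ∫ u**3 du from -3 to 0, with antiderivative u**4/4.
Back in w: F(w) = (3*w - 3)**4/4.
Then F(1) - F(0) = (0) - (81/4) = -81/4.

-81/4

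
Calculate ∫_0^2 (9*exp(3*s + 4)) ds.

Let u = 3*s + 4, so du = 3 ds. When s = 0, u = 4; when s = 2, u = 10.
The integral becomes 3·∫ exp(u) du from 4 to 10, with antiderivative 3*exp(u).
Back in s: F(s) = 3*exp(3*s + 4).
Then F(2) - F(0) = (3*exp(10)) - (3*exp(4)) = -3*(1 - exp(6))*exp(4).

-3*(1 - exp(6))*exp(4)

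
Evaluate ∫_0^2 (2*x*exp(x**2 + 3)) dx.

Let u = x**2 + 3, so du = 2*x dx. When x = 0, u = 3; when x = 2, u = 7.
The integral becomes ∫ exp(u) du from 3 to 7, with antiderivative exp(u).
Back in x: F(x) = exp(x**2 + 3).
Then F(2) - F(0) = (exp(7)) - (exp(3)) = -exp(3) + exp(7).

-exp(3) + exp(7)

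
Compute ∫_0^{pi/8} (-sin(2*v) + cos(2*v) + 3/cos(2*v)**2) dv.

sqrt(2)/2 + 1

An antiderivative is F(v) = sin(2*v)/2 + cos(2*v)/2 + 3*tan(2*v)/2.
Then F(pi/8) - F(0) = (sqrt(2)/2 + 3/2) - (1/2) = sqrt(2)/2 + 1.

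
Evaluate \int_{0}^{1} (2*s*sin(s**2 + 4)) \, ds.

Let u = s**2 + 4, so du = 2*s ds. When s = 0, u = 4; when s = 1, u = 5.
The integral becomes ∫ sin(u) du from 4 to 5, with antiderivative -cos(u).
Back in s: F(s) = -cos(s**2 + 4).
Then F(1) - F(0) = (-cos(5)) - (-cos(4)) = cos(4) - cos(5).

cos(4) - cos(5)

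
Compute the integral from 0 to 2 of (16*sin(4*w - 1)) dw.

Let u = 4*w - 1, so du = 4 dw. When w = 0, u = -1; when w = 2, u = 7.
The integral becomes 4·∫ sin(u) du from -1 to 7, with antiderivative -4*cos(u).
Back in w: F(w) = -4*cos(4*w - 1).
Then F(2) - F(0) = (-4*cos(7)) - (-4*cos(1)) = -4*cos(7) + 4*cos(1).

-4*cos(7) + 4*cos(1)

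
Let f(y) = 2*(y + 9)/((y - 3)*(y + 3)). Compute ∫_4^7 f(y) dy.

-2*log(5) + 2*log(7) + 6*log(2)

Factor the denominator: y**2 - 9 = (y + 3)(y - 3).
Partial fractions: 2*(y + 9)/((y - 3)*(y + 3)) = -2/(y + 3) + 4/(y - 3).
An antiderivative is F(y) = 4*log(y - 3) - 2*log(y + 3).
Then F(7) - F(4) = (log(64/25)) - (-log(49)) = -2*log(5) + 2*log(7) + 6*log(2).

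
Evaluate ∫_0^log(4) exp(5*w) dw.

Let u = exp(w), so du = exp(w) dw. When w = 0, u = 1; when w = log(4), u = 4.
The integral becomes ∫ u**4 du from 1 to 4, with antiderivative u**5/5.
Back in w: F(w) = exp(5*w)/5.
Then F(log(4)) - F(0) = (1024/5) - (1/5) = 1023/5.

1023/5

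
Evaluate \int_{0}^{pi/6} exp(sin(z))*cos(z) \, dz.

Let u = sin(z), so du = cos(z) dz. When z = 0, u = 0; when z = pi/6, u = 1/2.
The integral becomes ∫ exp(u) du from 0 to 1/2, with antiderivative exp(u).
Back in z: F(z) = exp(sin(z)).
Then F(pi/6) - F(0) = (exp(1/2)) - (1) = -1 + exp(1/2).

-1 + exp(1/2)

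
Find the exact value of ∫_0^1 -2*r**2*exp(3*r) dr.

4/27 - 10*exp(3)/27

Integrate by parts twice (u = r^2, dv = -2*exp(3*r) dr).
An antiderivative is F(r) = (-18*r**2 + 12*r - 4)*exp(3*r)/27.
Then F(1) - F(0) = (-10*exp(3)/27) - (-4/27) = 4/27 - 10*exp(3)/27.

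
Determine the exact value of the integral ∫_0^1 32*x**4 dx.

Let u = 2*x, so du = 2 dx. When x = 0, u = 0; when x = 1, u = 2.
The integral becomes ∫ u**4 du from 0 to 2, with antiderivative u**5/5.
Back in x: F(x) = 32*x**5/5.
Then F(1) - F(0) = (32/5) - (0) = 32/5.

32/5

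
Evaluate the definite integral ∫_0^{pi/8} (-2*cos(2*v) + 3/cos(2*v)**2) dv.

3/2 - sqrt(2)/2

An antiderivative is F(v) = -sin(2*v) + 3*tan(2*v)/2.
Then F(pi/8) - F(0) = (3/2 - sqrt(2)/2) - (0) = 3/2 - sqrt(2)/2.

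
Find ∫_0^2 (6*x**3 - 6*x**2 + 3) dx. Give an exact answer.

By the power rule, an antiderivative is F(x) = 3*x**4/2 - 2*x**3 + 3*x.
Then F(2) - F(0) = (14) - (0) = 14.

14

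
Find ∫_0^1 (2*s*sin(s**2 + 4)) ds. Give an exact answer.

cos(4) - cos(5)

Let u = s**2 + 4, so du = 2*s ds. When s = 0, u = 4; when s = 1, u = 5.
The integral becomes ∫ sin(u) du from 4 to 5, with antiderivative -cos(u).
Back in s: F(s) = -cos(s**2 + 4).
Then F(1) - F(0) = (-cos(5)) - (-cos(4)) = cos(4) - cos(5).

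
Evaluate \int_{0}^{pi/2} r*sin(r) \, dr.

1

Integrate by parts once (u = r, dv = sin(r) dr).
An antiderivative is F(r) = -r*cos(r) + sin(r).
Then F(pi/2) - F(0) = (1) - (0) = 1.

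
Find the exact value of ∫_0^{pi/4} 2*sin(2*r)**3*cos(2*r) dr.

Let u = sin(2*r), so du = 2*cos(2*r) dr. When r = 0, u = 0; when r = pi/4, u = 1.
The integral becomes ∫ u**3 du from 0 to 1, with antiderivative u**4/4.
Back in r: F(r) = sin(2*r)**4/4.
Then F(pi/4) - F(0) = (1/4) - (0) = 1/4.

1/4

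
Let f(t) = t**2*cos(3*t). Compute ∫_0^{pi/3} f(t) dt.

Integrate by parts twice (u = t^2, dv = cos(3*t) dt).
An antiderivative is F(t) = t**2*sin(3*t)/3 + 2*t*cos(3*t)/9 - 2*sin(3*t)/27.
Then F(pi/3) - F(0) = (-2*pi/27) - (0) = -2*pi/27.

-2*pi/27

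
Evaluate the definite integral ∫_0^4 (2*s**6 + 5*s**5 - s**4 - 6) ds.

By the power rule, an antiderivative is F(s) = 2*s**7/7 + 5*s**6/6 - s**5/5 - 6*s.
Then F(4) - F(0) = (825896/105) - (0) = 825896/105.

825896/105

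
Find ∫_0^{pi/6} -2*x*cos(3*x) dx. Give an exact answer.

2/9 - pi/9

Integrate by parts once (u = x, dv = -2*cos(3*x) dx).
An antiderivative is F(x) = -2*x*sin(3*x)/3 - 2*cos(3*x)/9.
Then F(pi/6) - F(0) = (-pi/9) - (-2/9) = 2/9 - pi/9.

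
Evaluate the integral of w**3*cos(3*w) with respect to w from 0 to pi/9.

Integrate by parts 3 times (u = w^3, dv = cos(3*w) dw).
An antiderivative is F(w) = w**3*sin(3*w)/3 + w**2*cos(3*w)/3 - 2*w*sin(3*w)/9 - 2*cos(3*w)/27.
Then F(pi/9) - F(0) = (-sqrt(3)*pi/81 - 1/27 + sqrt(3)*pi**3/4374 + pi**2/486) - (-2/27) = -sqrt(3)*pi/81 + sqrt(3)*pi**3/4374 + pi**2/486 + 1/27.

-sqrt(3)*pi/81 + sqrt(3)*pi**3/4374 + pi**2/486 + 1/27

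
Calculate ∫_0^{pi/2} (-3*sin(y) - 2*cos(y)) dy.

-5

An antiderivative is F(y) = -2*sin(y) + 3*cos(y).
Then F(pi/2) - F(0) = (-2) - (3) = -5.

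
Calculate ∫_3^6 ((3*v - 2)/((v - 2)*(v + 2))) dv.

Factor the denominator: v**2 - 4 = (v + 2)(v - 2).
Partial fractions: (3*v - 2)/((v - 2)*(v + 2)) = 2/(v + 2) + 1/(v - 2).
An antiderivative is F(v) = log(v - 2) + 2*log(v + 2).
Then F(6) - F(3) = (8*log(2)) - (log(25)) = -2*log(5) + 8*log(2).

-2*log(5) + 8*log(2)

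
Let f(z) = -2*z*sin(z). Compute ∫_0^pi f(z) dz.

Integrate by parts once (u = z, dv = -2*sin(z) dz).
An antiderivative is F(z) = 2*z*cos(z) - 2*sin(z).
Then F(pi) - F(0) = (-2*pi) - (0) = -2*pi.

-2*pi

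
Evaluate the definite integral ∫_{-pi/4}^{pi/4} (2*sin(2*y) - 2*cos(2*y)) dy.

An antiderivative is F(y) = -sin(2*y) - cos(2*y).
Then F(pi/4) - F(-pi/4) = (-1) - (1) = -2.

-2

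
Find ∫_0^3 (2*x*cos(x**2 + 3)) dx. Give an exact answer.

Let u = x**2 + 3, so du = 2*x dx. When x = 0, u = 3; when x = 3, u = 12.
The integral becomes ∫ cos(u) du from 3 to 12, with antiderivative sin(u).
Back in x: F(x) = sin(x**2 + 3).
Then F(3) - F(0) = (sin(12)) - (sin(3)) = sin(12) - sin(3).

sin(12) - sin(3)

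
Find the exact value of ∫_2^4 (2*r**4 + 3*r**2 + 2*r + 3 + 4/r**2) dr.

By the power rule, an antiderivative is F(r) = 2*r**5/5 + r**3 + r**2 + 3*r - 4/r.
Then F(4) - F(2) = (2503/5) - (144/5) = 2359/5.

2359/5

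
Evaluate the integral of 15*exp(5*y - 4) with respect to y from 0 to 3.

-(3 - 3*exp(15))*exp(-4)

Let u = 5*y - 4, so du = 5 dy. When y = 0, u = -4; when y = 3, u = 11.
The integral becomes 3·∫ exp(u) du from -4 to 11, with antiderivative 3*exp(u).
Back in y: F(y) = 3*exp(5*y - 4).
Then F(3) - F(0) = (3*exp(11)) - (3*exp(-4)) = -(3 - 3*exp(15))*exp(-4).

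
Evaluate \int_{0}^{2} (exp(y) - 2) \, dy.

-5 + exp(2)

An antiderivative is F(y) = -2*y + exp(y).
Then F(2) - F(0) = (-4 + exp(2)) - (1) = -5 + exp(2).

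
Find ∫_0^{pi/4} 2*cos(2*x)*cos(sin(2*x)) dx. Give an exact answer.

sin(1)

Let u = sin(2*x), so du = 2*cos(2*x) dx. When x = 0, u = 0; when x = pi/4, u = 1.
The integral becomes ∫ cos(u) du from 0 to 1, with antiderivative sin(u).
Back in x: F(x) = sin(sin(2*x)).
Then F(pi/4) - F(0) = (sin(1)) - (0) = sin(1).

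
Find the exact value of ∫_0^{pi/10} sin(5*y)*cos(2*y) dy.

Use the identity sin(5*y)cos(2*y) = [sin(7*y) + sin(3*y)]/2.
An antiderivative is F(y) = -cos(3*y)/6 - cos(7*y)/14.
Then F(pi/10) - F(0) = (-sqrt(10 - 2*sqrt(5))/42) - (-5/21) = 5/21 - sqrt(10 - 2*sqrt(5))/42.

5/21 - sqrt(10 - 2*sqrt(5))/42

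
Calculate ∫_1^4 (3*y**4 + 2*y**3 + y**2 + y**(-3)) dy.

By the power rule, an antiderivative is F(y) = 3*y**5/5 + y**4/2 + y**3/3 - 1/(2*y**2).
Then F(4) - F(1) = (366577/480) - (14/15) = 122043/160.

122043/160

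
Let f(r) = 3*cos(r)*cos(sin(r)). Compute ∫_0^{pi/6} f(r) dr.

Let u = sin(r), so du = cos(r) dr. When r = 0, u = 0; when r = pi/6, u = 1/2.
The integral becomes 3·∫ cos(u) du from 0 to 1/2, with antiderivative 3*sin(u).
Back in r: F(r) = 3*sin(sin(r)).
Then F(pi/6) - F(0) = (3*sin(1/2)) - (0) = 3*sin(1/2).

3*sin(1/2)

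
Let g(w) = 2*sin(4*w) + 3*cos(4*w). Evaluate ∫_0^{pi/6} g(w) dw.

3*sqrt(3)/8 + 3/4

An antiderivative is F(w) = 3*sin(4*w)/4 - cos(4*w)/2.
Then F(pi/6) - F(0) = (1/4 + 3*sqrt(3)/8) - (-1/2) = 3*sqrt(3)/8 + 3/4.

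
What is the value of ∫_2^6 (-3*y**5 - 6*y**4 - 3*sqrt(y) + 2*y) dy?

-162784/5 - 12*sqrt(6) + 4*sqrt(2)

By the power rule, an antiderivative is F(y) = -y**6/2 - 6*y**5/5 - 2*y**(3/2) + y**2.
Then F(6) - F(2) = (-163116/5 - 12*sqrt(6)) - (-332/5 - 4*sqrt(2)) = -162784/5 - 12*sqrt(6) + 4*sqrt(2).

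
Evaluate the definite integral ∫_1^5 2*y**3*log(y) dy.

Integrate by parts once (u = ln y, dv = 2*y**3 dy).
An antiderivative is F(y) = y**4*(4*log(y) - 1)/8.
Then F(5) - F(1) = (-625/8 + 625*log(5)/2) - (-1/8) = -78 + 625*log(5)/2.

-78 + 625*log(5)/2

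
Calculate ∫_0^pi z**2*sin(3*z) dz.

Integrate by parts twice (u = z^2, dv = sin(3*z) dz).
An antiderivative is F(z) = -z**2*cos(3*z)/3 + 2*z*sin(3*z)/9 + 2*cos(3*z)/27.
Then F(pi) - F(0) = (-2/27 + pi**2/3) - (2/27) = -4/27 + pi**2/3.

-4/27 + pi**2/3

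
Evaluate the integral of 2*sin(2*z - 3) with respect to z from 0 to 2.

Let u = 2*z - 3, so du = 2 dz. When z = 0, u = -3; when z = 2, u = 1.
The integral becomes ∫ sin(u) du from -3 to 1, with antiderivative -cos(u).
Back in z: F(z) = -cos(2*z - 3).
Then F(2) - F(0) = (-cos(1)) - (-cos(3)) = cos(3) - cos(1).

cos(3) - cos(1)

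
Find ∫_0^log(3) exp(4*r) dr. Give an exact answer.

20

Let u = exp(r), so du = exp(r) dr. When r = 0, u = 1; when r = log(3), u = 3.
The integral becomes ∫ u**3 du from 1 to 3, with antiderivative u**4/4.
Back in r: F(r) = exp(4*r)/4.
Then F(log(3)) - F(0) = (81/4) - (1/4) = 20.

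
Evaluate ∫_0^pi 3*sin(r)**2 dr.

3*pi/2

Use the identity sin^2(r) = (1 - cos(2*r))/2.
An antiderivative is F(r) = 3*r/2 - 3*sin(2*r)/4.
Then F(pi) - F(0) = (3*pi/2) - (0) = 3*pi/2.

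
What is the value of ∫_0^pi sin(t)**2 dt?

Use the identity sin^2(t) = (1 - cos(2*t))/2.
An antiderivative is F(t) = t/2 - sin(2*t)/4.
Then F(pi) - F(0) = (pi/2) - (0) = pi/2.

pi/2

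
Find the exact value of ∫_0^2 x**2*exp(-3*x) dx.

Integrate by parts twice (u = x^2, dv = exp(-3*x) dx).
An antiderivative is F(x) = (-9*x**2 - 6*x - 2)*exp(-3*x)/27.
Then F(2) - F(0) = (-50*exp(-6)/27) - (-2/27) = 2/27 - 50*exp(-6)/27.

2/27 - 50*exp(-6)/27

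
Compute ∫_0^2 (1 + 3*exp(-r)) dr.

An antiderivative is F(r) = r - 3*exp(-r).
Then F(2) - F(0) = (2 - 3*exp(-2)) - (-3) = 5 - 3*exp(-2).

5 - 3*exp(-2)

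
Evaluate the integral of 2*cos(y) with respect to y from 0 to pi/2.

2

An antiderivative is F(y) = 2*sin(y).
Then F(pi/2) - F(0) = (2) - (0) = 2.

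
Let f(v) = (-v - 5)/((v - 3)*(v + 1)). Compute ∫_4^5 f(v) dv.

Factor the denominator: v**2 - 2*v - 3 = (v + 1)(v - 3).
Partial fractions: (-v - 5)/((v - 3)*(v + 1)) = 1/(v + 1) - 2/(v - 3).
An antiderivative is F(v) = -2*log(v - 3) + log(v + 1).
Then F(5) - F(4) = (log(3/2)) - (log(5)) = log(3/10).

log(3/10)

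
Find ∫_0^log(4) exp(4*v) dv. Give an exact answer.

Let u = exp(v), so du = exp(v) dv. When v = 0, u = 1; when v = log(4), u = 4.
The integral becomes ∫ u**3 du from 1 to 4, with antiderivative u**4/4.
Back in v: F(v) = exp(4*v)/4.
Then F(log(4)) - F(0) = (64) - (1/4) = 255/4.

255/4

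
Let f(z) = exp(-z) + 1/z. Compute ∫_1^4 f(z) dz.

An antiderivative is F(z) = log(z) - exp(-z).
Then F(4) - F(1) = ((-1 + log(4**exp(4)))*exp(-4)) - (-exp(-1)) = (-1 + exp(3) + log(4**exp(4)))*exp(-4).

(-1 + exp(3) + log(4**exp(4)))*exp(-4)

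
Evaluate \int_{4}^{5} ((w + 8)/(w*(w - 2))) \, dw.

Factor the denominator: w**2 - 2*w = w(w - 2).
Partial fractions: (w + 8)/(w*(w - 2)) = -4/w + 5/(w - 2).
An antiderivative is F(w) = -4*log(w) + 5*log(w - 2).
Then F(5) - F(4) = (-4*log(5) + 5*log(3)) - (-log(8)) = -4*log(5) + 3*log(2) + 5*log(3).

-4*log(5) + 3*log(2) + 5*log(3)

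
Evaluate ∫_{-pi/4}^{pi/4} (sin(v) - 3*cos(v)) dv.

An antiderivative is F(v) = -3*sin(v) - cos(v).
Then F(pi/4) - F(-pi/4) = (-2*sqrt(2)) - (sqrt(2)) = -3*sqrt(2).

-3*sqrt(2)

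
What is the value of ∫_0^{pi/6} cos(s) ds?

1/2

An antiderivative is F(s) = sin(s).
Then F(pi/6) - F(0) = (1/2) - (0) = 1/2.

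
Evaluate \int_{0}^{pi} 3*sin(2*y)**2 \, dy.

Use the identity sin^2(2*y) = (1 - cos(4*y))/2.
An antiderivative is F(y) = 3*y/2 - 3*sin(4*y)/8.
Then F(pi) - F(0) = (3*pi/2) - (0) = 3*pi/2.

3*pi/2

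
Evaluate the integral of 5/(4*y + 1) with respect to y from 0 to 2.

An antiderivative is F(y) = 5*log(4*y + 1)/4.
Then F(2) - F(0) = (5*log(3)/2) - (0) = 5*log(3)/2.

5*log(3)/2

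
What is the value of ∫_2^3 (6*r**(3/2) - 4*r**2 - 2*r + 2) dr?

By the power rule, an antiderivative is F(r) = 12*r**(5/2)/5 - 4*r**3/3 - r**2 + 2*r.
Then F(3) - F(2) = (-39 + 108*sqrt(3)/5) - (-32/3 + 48*sqrt(2)/5) = -85/3 - 48*sqrt(2)/5 + 108*sqrt(3)/5.

-85/3 - 48*sqrt(2)/5 + 108*sqrt(3)/5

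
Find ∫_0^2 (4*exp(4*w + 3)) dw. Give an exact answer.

Let u = 4*w + 3, so du = 4 dw. When w = 0, u = 3; when w = 2, u = 11.
The integral becomes ∫ exp(u) du from 3 to 11, with antiderivative exp(u).
Back in w: F(w) = exp(4*w + 3).
Then F(2) - F(0) = (exp(11)) - (exp(3)) = -exp(3) + exp(11).

-exp(3) + exp(11)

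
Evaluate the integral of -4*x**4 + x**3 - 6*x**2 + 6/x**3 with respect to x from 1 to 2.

-164/5

By the power rule, an antiderivative is F(x) = -4*x**5/5 + x**4/4 - 2*x**3 - 3/x**2.
Then F(2) - F(1) = (-767/20) - (-111/20) = -164/5.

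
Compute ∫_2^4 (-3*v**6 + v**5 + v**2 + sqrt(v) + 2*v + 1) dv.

-43798/7 - 4*sqrt(2)/3

By the power rule, an antiderivative is F(v) = -3*v**7/7 + v**6/6 + 2*v**(3/2)/3 + v**3/3 + v**2 + v.
Then F(4) - F(2) = (-132140/21) - (-746/21 + 4*sqrt(2)/3) = -43798/7 - 4*sqrt(2)/3.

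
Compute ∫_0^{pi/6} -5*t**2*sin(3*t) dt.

10/27 - 5*pi/27

Integrate by parts twice (u = t^2, dv = -5*sin(3*t) dt).
An antiderivative is F(t) = 5*t**2*cos(3*t)/3 - 10*t*sin(3*t)/9 - 10*cos(3*t)/27.
Then F(pi/6) - F(0) = (-5*pi/27) - (-10/27) = 10/27 - 5*pi/27.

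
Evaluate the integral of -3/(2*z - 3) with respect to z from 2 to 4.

An antiderivative is F(z) = -3*log(2*z - 3)/2.
Then F(4) - F(2) = (-3*log(5)/2) - (0) = -3*log(5)/2.

-3*log(5)/2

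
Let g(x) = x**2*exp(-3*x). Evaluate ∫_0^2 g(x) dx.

2/27 - 50*exp(-6)/27

Integrate by parts twice (u = x^2, dv = exp(-3*x) dx).
An antiderivative is F(x) = (-9*x**2 - 6*x - 2)*exp(-3*x)/27.
Then F(2) - F(0) = (-50*exp(-6)/27) - (-2/27) = 2/27 - 50*exp(-6)/27.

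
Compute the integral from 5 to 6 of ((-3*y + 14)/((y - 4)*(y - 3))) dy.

-5*log(3) + 7*log(2)

Factor the denominator: y**2 - 7*y + 12 = (y - 3)(y - 4).
Partial fractions: (-3*y + 14)/((y - 4)*(y - 3)) = -5/(y - 3) + 2/(y - 4).
An antiderivative is F(y) = 2*log(y - 4) - 5*log(y - 3).
Then F(6) - F(5) = (-5*log(3) + 2*log(2)) - (-log(32)) = -5*log(3) + 7*log(2).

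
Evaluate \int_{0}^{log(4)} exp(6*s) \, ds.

Let u = exp(s), so du = exp(s) ds. When s = 0, u = 1; when s = log(4), u = 4.
The integral becomes ∫ u**5 du from 1 to 4, with antiderivative u**6/6.
Back in s: F(s) = exp(6*s)/6.
Then F(log(4)) - F(0) = (2048/3) - (1/6) = 1365/2.

1365/2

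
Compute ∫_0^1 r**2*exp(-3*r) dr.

2/27 - 17*exp(-3)/27

Integrate by parts twice (u = r^2, dv = exp(-3*r) dr).
An antiderivative is F(r) = (-9*r**2 - 6*r - 2)*exp(-3*r)/27.
Then F(1) - F(0) = (-17*exp(-3)/27) - (-2/27) = 2/27 - 17*exp(-3)/27.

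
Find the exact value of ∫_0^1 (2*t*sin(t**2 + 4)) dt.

Let u = t**2 + 4, so du = 2*t dt. When t = 0, u = 4; when t = 1, u = 5.
The integral becomes ∫ sin(u) du from 4 to 5, with antiderivative -cos(u).
Back in t: F(t) = -cos(t**2 + 4).
Then F(1) - F(0) = (-cos(5)) - (-cos(4)) = cos(4) - cos(5).

cos(4) - cos(5)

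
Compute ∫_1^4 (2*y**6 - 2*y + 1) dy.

32682/7

By the power rule, an antiderivative is F(y) = 2*y**7/7 - y**2 + y.
Then F(4) - F(1) = (32684/7) - (2/7) = 32682/7.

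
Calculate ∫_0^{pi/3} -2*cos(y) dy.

An antiderivative is F(y) = -2*sin(y).
Then F(pi/3) - F(0) = (-sqrt(3)) - (0) = -sqrt(3).

-sqrt(3)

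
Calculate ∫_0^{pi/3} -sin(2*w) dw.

-3/4

An antiderivative is F(w) = cos(2*w)/2.
Then F(pi/3) - F(0) = (-1/4) - (1/2) = -3/4.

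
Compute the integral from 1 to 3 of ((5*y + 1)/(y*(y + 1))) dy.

Factor the denominator: y**2 + y = (y + 1)y.
Partial fractions: (5*y + 1)/(y*(y + 1)) = 4/(y + 1) + 1/y.
An antiderivative is F(y) = log(y) + 4*log(y + 1).
Then F(3) - F(1) = (log(3) + 8*log(2)) - (log(16)) = log(48).

log(48)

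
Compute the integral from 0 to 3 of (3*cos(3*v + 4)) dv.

sin(13) - sin(4)

Let u = 3*v + 4, so du = 3 dv. When v = 0, u = 4; when v = 3, u = 13.
The integral becomes ∫ cos(u) du from 4 to 13, with antiderivative sin(u).
Back in v: F(v) = sin(3*v + 4).
Then F(3) - F(0) = (sin(13)) - (sin(4)) = sin(13) - sin(4).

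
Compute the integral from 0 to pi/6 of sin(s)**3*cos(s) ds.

1/64

Let u = sin(s), so du = cos(s) ds. When s = 0, u = 0; when s = pi/6, u = 1/2.
The integral becomes ∫ u**3 du from 0 to 1/2, with antiderivative u**4/4.
Back in s: F(s) = sin(s)**4/4.
Then F(pi/6) - F(0) = (1/64) - (0) = 1/64.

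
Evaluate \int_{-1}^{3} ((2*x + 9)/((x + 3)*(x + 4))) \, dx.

Factor the denominator: x**2 + 7*x + 12 = (x + 4)(x + 3).
Partial fractions: (2*x + 9)/((x + 3)*(x + 4)) = -1/(x + 4) + 3/(x + 3).
An antiderivative is F(x) = 3*log(x + 3) - log(x + 4).
Then F(3) - F(-1) = (-log(7) + 3*log(2) + 3*log(3)) - (log(8/3)) = log(81/7).

log(81/7)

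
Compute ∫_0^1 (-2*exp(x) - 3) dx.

-2*E - 1

An antiderivative is F(x) = -3*x - 2*exp(x).
Then F(1) - F(0) = (-2*E - 3) - (-2) = -2*E - 1.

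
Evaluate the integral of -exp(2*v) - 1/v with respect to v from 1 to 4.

-exp(8)/2 - log(4) + exp(2)/2

An antiderivative is F(v) = -exp(2*v)/2 - log(v).
Then F(4) - F(1) = (-exp(8)/2 - log(4)) - (-exp(2)/2) = -exp(8)/2 - log(4) + exp(2)/2.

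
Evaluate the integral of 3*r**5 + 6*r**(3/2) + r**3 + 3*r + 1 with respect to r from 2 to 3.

By the power rule, an antiderivative is F(r) = r**6/2 + 12*r**(5/2)/5 + r**4/4 + 3*r**2/2 + r.
Then F(3) - F(2) = (108*sqrt(3)/5 + 1605/4) - (48*sqrt(2)/5 + 44) = -48*sqrt(2)/5 + 108*sqrt(3)/5 + 1429/4.

-48*sqrt(2)/5 + 108*sqrt(3)/5 + 1429/4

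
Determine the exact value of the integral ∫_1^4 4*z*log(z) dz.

Integrate by parts once (u = ln z, dv = 4*z dz).
An antiderivative is F(z) = z**2*(2*log(z) - 1).
Then F(4) - F(1) = (-16 + 64*log(2)) - (-1) = -15 + 64*log(2).

-15 + 64*log(2)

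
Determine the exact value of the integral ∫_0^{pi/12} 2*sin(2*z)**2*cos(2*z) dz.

Let u = sin(2*z), so du = 2*cos(2*z) dz. When z = 0, u = 0; when z = pi/12, u = 1/2.
The integral becomes ∫ u**2 du from 0 to 1/2, with antiderivative u**3/3.
Back in z: F(z) = sin(2*z)**3/3.
Then F(pi/12) - F(0) = (1/24) - (0) = 1/24.

1/24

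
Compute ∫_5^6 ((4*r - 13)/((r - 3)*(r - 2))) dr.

Factor the denominator: r**2 - 5*r + 6 = (r - 2)(r - 3).
Partial fractions: (4*r - 13)/((r - 3)*(r - 2)) = 5/(r - 2) - 1/(r - 3).
An antiderivative is F(r) = -log(r - 3) + 5*log(r - 2).
Then F(6) - F(5) = (-log(3) + 10*log(2)) - (-log(2) + 5*log(3)) = -6*log(3) + 11*log(2).

-6*log(3) + 11*log(2)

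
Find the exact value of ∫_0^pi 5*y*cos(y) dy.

Integrate by parts once (u = y, dv = 5*cos(y) dy).
An antiderivative is F(y) = 5*y*sin(y) + 5*cos(y).
Then F(pi) - F(0) = (-5) - (5) = -10.

-10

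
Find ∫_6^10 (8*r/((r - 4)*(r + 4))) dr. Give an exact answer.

-4*log(5) + 4*log(3) + 4*log(7)

Factor the denominator: r**2 - 16 = (r + 4)(r - 4).
Partial fractions: 8*r/((r - 4)*(r + 4)) = 4/(r + 4) + 4/(r - 4).
An antiderivative is F(r) = 4*log(r - 4) + 4*log(r + 4).
Then F(10) - F(6) = (4*log(3) + 8*log(2) + 4*log(7)) - (8*log(2) + 4*log(5)) = -4*log(5) + 4*log(3) + 4*log(7).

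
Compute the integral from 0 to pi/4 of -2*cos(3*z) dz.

-sqrt(2)/3

An antiderivative is F(z) = -2*sin(3*z)/3.
Then F(pi/4) - F(0) = (-sqrt(2)/3) - (0) = -sqrt(2)/3.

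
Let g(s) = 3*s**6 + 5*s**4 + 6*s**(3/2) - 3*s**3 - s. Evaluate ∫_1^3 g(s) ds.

108*sqrt(3)/5 + 38936/35

By the power rule, an antiderivative is F(s) = 3*s**7/7 + 12*s**(5/2)/5 + s**5 - 3*s**4/4 - s**2/2.
Then F(3) - F(1) = (108*sqrt(3)/5 + 31221/28) - (361/140) = 108*sqrt(3)/5 + 38936/35.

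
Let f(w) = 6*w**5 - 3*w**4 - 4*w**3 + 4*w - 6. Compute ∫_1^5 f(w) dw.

By the power rule, an antiderivative is F(w) = w**6 - 3*w**5/5 - w**4 + 2*w**2 - 6*w.
Then F(5) - F(1) = (13145) - (-23/5) = 65748/5.

65748/5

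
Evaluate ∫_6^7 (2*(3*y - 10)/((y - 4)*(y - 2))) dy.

Factor the denominator: y**2 - 6*y + 8 = (y - 2)(y - 4).
Partial fractions: 2*(3*y - 10)/((y - 4)*(y - 2)) = 4/(y - 2) + 2/(y - 4).
An antiderivative is F(y) = 2*log(y - 4) + 4*log(y - 2).
Then F(7) - F(6) = (2*log(3) + 4*log(5)) - (10*log(2)) = -10*log(2) + 2*log(3) + 4*log(5).

-10*log(2) + 2*log(3) + 4*log(5)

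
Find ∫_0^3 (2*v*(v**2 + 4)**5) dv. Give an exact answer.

1607571/2

Let u = v**2 + 4, so du = 2*v dv. When v = 0, u = 4; when v = 3, u = 13.
The integral becomes ∫ u**5 du from 4 to 13, with antiderivative u**6/6.
Back in v: F(v) = (v**2 + 4)**6/6.
Then F(3) - F(0) = (4826809/6) - (2048/3) = 1607571/2.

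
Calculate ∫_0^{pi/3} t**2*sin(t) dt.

-1 - pi**2/18 + sqrt(3)*pi/3

Integrate by parts twice (u = t^2, dv = sin(t) dt).
An antiderivative is F(t) = -t**2*cos(t) + 2*t*sin(t) + 2*cos(t).
Then F(pi/3) - F(0) = (-pi**2/18 + 1 + sqrt(3)*pi/3) - (2) = -1 - pi**2/18 + sqrt(3)*pi/3.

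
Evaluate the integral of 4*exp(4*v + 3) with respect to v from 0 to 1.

Let u = 4*v + 3, so du = 4 dv. When v = 0, u = 3; when v = 1, u = 7.
The integral becomes ∫ exp(u) du from 3 to 7, with antiderivative exp(u).
Back in v: F(v) = exp(4*v + 3).
Then F(1) - F(0) = (exp(7)) - (exp(3)) = -exp(3) + exp(7).

-exp(3) + exp(7)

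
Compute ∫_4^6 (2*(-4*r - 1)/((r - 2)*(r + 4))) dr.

-5*log(5) + 7*log(2)

Factor the denominator: r**2 + 2*r - 8 = (r + 4)(r - 2).
Partial fractions: 2*(-4*r - 1)/((r - 2)*(r + 4)) = -5/(r + 4) - 3/(r - 2).
An antiderivative is F(r) = -3*log(r - 2) - 5*log(r + 4).
Then F(6) - F(4) = (-5*log(5) - 11*log(2)) - (-18*log(2)) = -5*log(5) + 7*log(2).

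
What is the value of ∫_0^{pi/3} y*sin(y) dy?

Integrate by parts once (u = y, dv = sin(y) dy).
An antiderivative is F(y) = -y*cos(y) + sin(y).
Then F(pi/3) - F(0) = (-pi/6 + sqrt(3)/2) - (0) = -pi/6 + sqrt(3)/2.

-pi/6 + sqrt(3)/2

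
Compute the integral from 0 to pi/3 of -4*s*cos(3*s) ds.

Integrate by parts once (u = s, dv = -4*cos(3*s) ds).
An antiderivative is F(s) = -4*s*sin(3*s)/3 - 4*cos(3*s)/9.
Then F(pi/3) - F(0) = (4/9) - (-4/9) = 8/9.

8/9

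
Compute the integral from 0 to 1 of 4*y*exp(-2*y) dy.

Integrate by parts once (u = y, dv = 4*exp(-2*y) dy).
An antiderivative is F(y) = (-2*y - 1)*exp(-2*y).
Then F(1) - F(0) = (-3*exp(-2)) - (-1) = 1 - 3*exp(-2).

1 - 3*exp(-2)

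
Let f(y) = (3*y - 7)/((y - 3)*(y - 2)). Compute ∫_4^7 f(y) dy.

log(40)

Factor the denominator: y**2 - 5*y + 6 = (y - 2)(y - 3).
Partial fractions: (3*y - 7)/((y - 3)*(y - 2)) = 1/(y - 2) + 2/(y - 3).
An antiderivative is F(y) = 2*log(y - 3) + log(y - 2).
Then F(7) - F(4) = (log(80)) - (log(2)) = log(40).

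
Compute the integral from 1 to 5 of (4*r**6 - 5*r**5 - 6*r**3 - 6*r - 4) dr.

214188/7

By the power rule, an antiderivative is F(r) = 4*r**7/7 - 5*r**6/6 - 3*r**4/2 - 3*r**2 - 4*r.
Then F(5) - F(1) = (642380/21) - (-184/21) = 214188/7.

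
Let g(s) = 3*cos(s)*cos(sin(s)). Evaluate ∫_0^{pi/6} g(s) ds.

3*sin(1/2)

Let u = sin(s), so du = cos(s) ds. When s = 0, u = 0; when s = pi/6, u = 1/2.
The integral becomes 3·∫ cos(u) du from 0 to 1/2, with antiderivative 3*sin(u).
Back in s: F(s) = 3*sin(sin(s)).
Then F(pi/6) - F(0) = (3*sin(1/2)) - (0) = 3*sin(1/2).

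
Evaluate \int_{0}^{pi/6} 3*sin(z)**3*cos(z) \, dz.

3/64

Let u = sin(z), so du = cos(z) dz. When z = 0, u = 0; when z = pi/6, u = 1/2.
The integral becomes 3·∫ u**3 du from 0 to 1/2, with antiderivative 3*u**4/4.
Back in z: F(z) = 3*sin(z)**4/4.
Then F(pi/6) - F(0) = (3/64) - (0) = 3/64.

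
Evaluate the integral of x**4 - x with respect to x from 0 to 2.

By the power rule, an antiderivative is F(x) = x**5/5 - x**2/2.
Then F(2) - F(0) = (22/5) - (0) = 22/5.

22/5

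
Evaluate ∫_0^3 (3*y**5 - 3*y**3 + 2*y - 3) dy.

By the power rule, an antiderivative is F(y) = y**6/2 - 3*y**4/4 + y**2 - 3*y.
Then F(3) - F(0) = (1215/4) - (0) = 1215/4.

1215/4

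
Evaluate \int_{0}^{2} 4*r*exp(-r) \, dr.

4 - 12*exp(-2)

Integrate by parts once (u = r, dv = 4*exp(-r) dr).
An antiderivative is F(r) = (-4*r - 4)*exp(-r).
Then F(2) - F(0) = (-12*exp(-2)) - (-4) = 4 - 12*exp(-2).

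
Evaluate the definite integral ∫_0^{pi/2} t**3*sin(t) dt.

-6 + 3*pi**2/4

Integrate by parts 3 times (u = t^3, dv = sin(t) dt).
An antiderivative is F(t) = -t**3*cos(t) + 3*t**2*sin(t) + 6*t*cos(t) - 6*sin(t).
Then F(pi/2) - F(0) = (-6 + 3*pi**2/4) - (0) = -6 + 3*pi**2/4.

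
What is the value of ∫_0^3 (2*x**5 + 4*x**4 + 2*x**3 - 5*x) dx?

By the power rule, an antiderivative is F(x) = x**6/3 + 4*x**5/5 + x**4/2 - 5*x**2/2.
Then F(3) - F(0) = (2277/5) - (0) = 2277/5.

2277/5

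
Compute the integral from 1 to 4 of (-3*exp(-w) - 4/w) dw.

An antiderivative is F(w) = -4*log(w) + 3*exp(-w).
Then F(4) - F(1) = (-8*log(2) + 3*exp(-4)) - (3*exp(-1)) = -8*log(2) - 3*exp(-1) + 3*exp(-4).

-8*log(2) - 3*exp(-1) + 3*exp(-4)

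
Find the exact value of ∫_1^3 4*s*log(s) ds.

-8 + 18*log(3)

Integrate by parts once (u = ln s, dv = 4*s ds).
An antiderivative is F(s) = s**2*(2*log(s) - 1).
Then F(3) - F(1) = (-9 + 18*log(3)) - (-1) = -8 + 18*log(3).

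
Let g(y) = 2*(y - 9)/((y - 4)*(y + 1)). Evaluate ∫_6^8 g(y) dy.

-4*log(7) - 2*log(2) + 8*log(3)

Factor the denominator: y**2 - 3*y - 4 = (y + 1)(y - 4).
Partial fractions: 2*(y - 9)/((y - 4)*(y + 1)) = 4/(y + 1) - 2/(y - 4).
An antiderivative is F(y) = -2*log(y - 4) + 4*log(y + 1).
Then F(8) - F(6) = (-4*log(2) + 8*log(3)) - (-2*log(2) + 4*log(7)) = -4*log(7) - 2*log(2) + 8*log(3).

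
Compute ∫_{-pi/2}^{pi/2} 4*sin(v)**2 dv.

2*pi

Use the identity sin^2(v) = (1 - cos(2*v))/2.
An antiderivative is F(v) = 2*v - sin(2*v).
Then F(pi/2) - F(-pi/2) = (pi) - (-pi) = 2*pi.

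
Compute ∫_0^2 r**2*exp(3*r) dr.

-2/27 + 26*exp(6)/27

Integrate by parts twice (u = r^2, dv = exp(3*r) dr).
An antiderivative is F(r) = (9*r**2 - 6*r + 2)*exp(3*r)/27.
Then F(2) - F(0) = (26*exp(6)/27) - (2/27) = -2/27 + 26*exp(6)/27.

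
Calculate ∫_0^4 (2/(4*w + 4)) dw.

log(5)/2

An antiderivative is F(w) = log(4*w + 4)/2.
Then F(4) - F(0) = (log(20)/2) - (log(2)) = log(5)/2.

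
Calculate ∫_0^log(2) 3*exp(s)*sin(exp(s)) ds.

-3*cos(2) + 3*cos(1)

Let u = exp(s), so du = exp(s) ds. When s = 0, u = 1; when s = log(2), u = 2.
The integral becomes 3·∫ sin(u) du from 1 to 2, with antiderivative -3*cos(u).
Back in s: F(s) = -3*cos(exp(s)).
Then F(log(2)) - F(0) = (-3*cos(2)) - (-3*cos(1)) = -3*cos(2) + 3*cos(1).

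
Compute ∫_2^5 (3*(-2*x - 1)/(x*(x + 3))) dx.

Factor the denominator: x**2 + 3*x = (x + 3)x.
Partial fractions: 3*(-2*x - 1)/(x*(x + 3)) = -5/(x + 3) - 1/x.
An antiderivative is F(x) = -log(x) - 5*log(x + 3).
Then F(5) - F(2) = (-15*log(2) - log(5)) - (-5*log(5) - log(2)) = -14*log(2) + 4*log(5).

-14*log(2) + 4*log(5)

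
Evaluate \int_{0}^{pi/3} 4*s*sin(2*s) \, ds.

Integrate by parts once (u = s, dv = 4*sin(2*s) ds).
An antiderivative is F(s) = -2*s*cos(2*s) + sin(2*s).
Then F(pi/3) - F(0) = (sqrt(3)/2 + pi/3) - (0) = sqrt(3)/2 + pi/3.

sqrt(3)/2 + pi/3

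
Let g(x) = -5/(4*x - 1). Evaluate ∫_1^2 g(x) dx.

-5*log(7)/4 + 5*log(3)/4

An antiderivative is F(x) = -5*log(4*x - 1)/4.
Then F(2) - F(1) = (-5*log(7)/4) - (-5*log(3)/4) = -5*log(7)/4 + 5*log(3)/4.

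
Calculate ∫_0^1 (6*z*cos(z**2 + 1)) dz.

Let u = z**2 + 1, so du = 2*z dz. When z = 0, u = 1; when z = 1, u = 2.
The integral becomes 3·∫ cos(u) du from 1 to 2, with antiderivative 3*sin(u).
Back in z: F(z) = 3*sin(z**2 + 1).
Then F(1) - F(0) = (3*sin(2)) - (3*sin(1)) = -3*sin(1) + 3*sin(2).

-3*sin(1) + 3*sin(2)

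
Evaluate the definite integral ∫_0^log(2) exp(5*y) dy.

31/5

Let u = exp(y), so du = exp(y) dy. When y = 0, u = 1; when y = log(2), u = 2.
The integral becomes ∫ u**4 du from 1 to 2, with antiderivative u**5/5.
Back in y: F(y) = exp(5*y)/5.
Then F(log(2)) - F(0) = (32/5) - (1/5) = 31/5.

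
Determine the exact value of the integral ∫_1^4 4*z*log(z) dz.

-15 + 64*log(2)

Integrate by parts once (u = ln z, dv = 4*z dz).
An antiderivative is F(z) = z**2*(2*log(z) - 1).
Then F(4) - F(1) = (-16 + 64*log(2)) - (-1) = -15 + 64*log(2).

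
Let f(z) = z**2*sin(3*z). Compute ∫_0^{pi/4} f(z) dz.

-2/27 - sqrt(2)/27 + sqrt(2)*pi/36 + sqrt(2)*pi**2/96

Integrate by parts twice (u = z^2, dv = sin(3*z) dz).
An antiderivative is F(z) = -z**2*cos(3*z)/3 + 2*z*sin(3*z)/9 + 2*cos(3*z)/27.
Then F(pi/4) - F(0) = (sqrt(2)*(-32 + 24*pi + 9*pi**2)/864) - (2/27) = -2/27 - sqrt(2)/27 + sqrt(2)*pi/36 + sqrt(2)*pi**2/96.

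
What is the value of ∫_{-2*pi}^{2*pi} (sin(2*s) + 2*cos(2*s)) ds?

0

An antiderivative is F(s) = sin(2*s) - cos(2*s)/2.
Then F(2*pi) - F(-2*pi) = (-1/2) - (-1/2) = 0.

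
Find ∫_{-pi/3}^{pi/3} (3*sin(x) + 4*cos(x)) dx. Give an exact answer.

An antiderivative is F(x) = 4*sin(x) - 3*cos(x).
Then F(pi/3) - F(-pi/3) = (-3/2 + 2*sqrt(3)) - (-2*sqrt(3) - 3/2) = 4*sqrt(3).

4*sqrt(3)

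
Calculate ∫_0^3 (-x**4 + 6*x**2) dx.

27/5

By the power rule, an antiderivative is F(x) = -x**5/5 + 2*x**3.
Then F(3) - F(0) = (27/5) - (0) = 27/5.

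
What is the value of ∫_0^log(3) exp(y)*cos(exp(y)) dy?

Let u = exp(y), so du = exp(y) dy. When y = 0, u = 1; when y = log(3), u = 3.
The integral becomes ∫ cos(u) du from 1 to 3, with antiderivative sin(u).
Back in y: F(y) = sin(exp(y)).
Then F(log(3)) - F(0) = (sin(3)) - (sin(1)) = -sin(1) + sin(3).

-sin(1) + sin(3)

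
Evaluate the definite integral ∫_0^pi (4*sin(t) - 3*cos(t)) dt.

An antiderivative is F(t) = -3*sin(t) - 4*cos(t).
Then F(pi) - F(0) = (4) - (-4) = 8.

8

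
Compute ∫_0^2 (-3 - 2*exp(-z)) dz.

-8 + 2*exp(-2)

An antiderivative is F(z) = -3*z + 2*exp(-z).
Then F(2) - F(0) = (-6 + 2*exp(-2)) - (2) = -8 + 2*exp(-2).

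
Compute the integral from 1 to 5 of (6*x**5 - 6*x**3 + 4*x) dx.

14736

By the power rule, an antiderivative is F(x) = x**6 - 3*x**4/2 + 2*x**2.
Then F(5) - F(1) = (29475/2) - (3/2) = 14736.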